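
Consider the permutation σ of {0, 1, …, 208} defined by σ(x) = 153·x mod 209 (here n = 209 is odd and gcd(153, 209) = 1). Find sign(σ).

Start at x=1: 1 → 153 → 1 (one orbit).
Decompose π into cycles: lengths [2, 2, 2, 2, 2, 2, 2, 2, 2, 2, 2, 2, 2, 2, 2, 2, 2, 2, 2, 2, 2, 2, 2, 2, 2, 2, 2, 2, 2, 2, 2, 2, 2, 2, 2, 2, 2, 2, 2, 2, 2, 2, 2, 2, 2, 2, 2, 2, 2, 2, 2, 2, 2, 2, 2, 2, 2, 2, 2, 2, 2, 2, 2, 2, 2, 2, 2, 2, 2, 2, 2, 2, 2, 2, 2, 2, 2, 2, 2, 2, 2, 2, 2, 2, 2, 2, 2, 2, 2, 2, 2, 2, 2, 2, 2, 1, 1, 1, 1, 1, 1, 1, 1, 1, 1, 1, 1, 1, 1, 1, 1, 1, 1, 1] (114 cycles, including the fixed point 0).
209 − 114 = 95 transpositions; sign(π) = (−1)^95 = -1.
Via Zolotarev, sign(π_{153}) = (153|209) = -1.

-1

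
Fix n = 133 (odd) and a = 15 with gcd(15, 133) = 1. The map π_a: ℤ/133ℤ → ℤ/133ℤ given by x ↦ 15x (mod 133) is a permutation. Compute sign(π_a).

Start at x=85: 85 → 78 → 106 → 127 → 43 → 113 → 99 → … (one orbit).
π_15 has 14 disjoint cycles with lengths [18, 18, 18, 18, 18, 18, 18, 1, 1, 1, 1, 1, 1, 1] on {0,…,132}.
sign(π) = (−1)^{n − #cycles} = (−1)^{133−14} = (−1)^119 = -1.
The Jacobi symbol (15|133) = -1 (Zolotarev) agrees.

-1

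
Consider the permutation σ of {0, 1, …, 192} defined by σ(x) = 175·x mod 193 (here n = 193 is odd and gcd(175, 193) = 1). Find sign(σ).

Orbit of 151 under x↦175x: [151, 177, 95, 27, 93, 63, 24]… (length divides ord_193(175)).
Cycle type of π: 96×2 + 1; total 3 cycles.
193 − 3 = 190 transpositions; sign(π) = (−1)^190 = +1.
Via Zolotarev, sign(π_{175}) = (175|193) = +1.

+1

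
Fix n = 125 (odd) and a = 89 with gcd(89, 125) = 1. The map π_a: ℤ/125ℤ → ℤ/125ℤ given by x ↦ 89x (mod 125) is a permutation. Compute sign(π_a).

Trace 26: π^k(26) = [26, 64, 71, 69, 16, 49, 111] for k=0..6.
Cycle type of π: 50×2 + 10×2 + 2×2 + 1; total 7 cycles.
n − c = 125 − 7 = 118; sign = (−1)^118 = +1.
The Jacobi symbol (89|125) = +1 (Zolotarev) agrees.

+1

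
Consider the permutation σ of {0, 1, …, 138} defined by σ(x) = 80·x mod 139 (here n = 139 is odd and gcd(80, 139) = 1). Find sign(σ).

Orbit of 65 under x↦80x: [65, 57, 112, 64, 116, 106, 1]… (length divides ord_139(80)).
Cycle lengths of π_80 on ℤ/139ℤ: [23, 23, 23, 23, 23, 23, 1]; 7 cycles in total.
Σ(ℓ_i−1) = 139−7 = 132; sign = (−1)^132 = +1.

+1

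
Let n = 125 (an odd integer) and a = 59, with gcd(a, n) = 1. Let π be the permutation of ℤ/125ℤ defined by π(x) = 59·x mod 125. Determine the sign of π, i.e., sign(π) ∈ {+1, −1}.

+1

Start at x=39: 39 → 51 → 9 → 31 → 79 → 36 → 124 → … (one orbit).
Cycle lengths of π_59 on ℤ/125ℤ: [50, 50, 10, 10, 2, 2, 1]; 7 cycles in total.
n − c = 125 − 7 = 118; sign = (−1)^118 = +1.
Zolotarev: (59|125) = +1, matching the cycle-count sign.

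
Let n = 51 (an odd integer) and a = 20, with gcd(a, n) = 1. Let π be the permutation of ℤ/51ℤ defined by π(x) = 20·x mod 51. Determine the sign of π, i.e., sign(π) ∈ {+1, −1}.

Trace 29: π^k(29) = [29, 19, 23, 1, 20, 43, 44] for k=0..6.
Cycle type of π: 16×3 + 2 + 1; total 5 cycles.
5 cycles on 51: each ℓ→(−1)^(ℓ−1), product (−1)^46 = +1.

+1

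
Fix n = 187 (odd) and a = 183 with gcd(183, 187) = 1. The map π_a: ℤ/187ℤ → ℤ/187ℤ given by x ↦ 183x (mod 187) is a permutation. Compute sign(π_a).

-1

Trace 135: π^k(135) = [135, 21, 103, 149, 152, 140, 1] for k=0..6.
14 cycles of lengths [20, 20, 20, 20, 20, 20, 20, 20, 10, 4, 4, 4, 4, 1].
14 cycles on 187: each ℓ→(−1)^(ℓ−1), product (−1)^173 = -1.
Zolotarev: (183|187) = -1, matching the cycle-count sign.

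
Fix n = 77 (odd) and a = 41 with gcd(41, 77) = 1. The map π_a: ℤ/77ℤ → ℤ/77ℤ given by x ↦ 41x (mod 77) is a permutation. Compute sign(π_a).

Orbit of 76 under x↦41x: [76, 36, 13, 71, 62, 1, 41]… (length divides ord_77(41)).
The orbit structure of x ↦ 41x mod 77: 11 orbits of sizes [10, 10, 10, 10, 10, 10, 10, 2, 2, 2, 1].
77 − 11 = 66 transpositions; sign(π) = (−1)^66 = +1.

+1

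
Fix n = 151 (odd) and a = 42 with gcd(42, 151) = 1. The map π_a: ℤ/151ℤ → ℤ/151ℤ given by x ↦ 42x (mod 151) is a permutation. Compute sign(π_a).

+1

Orbit of 1 under x↦42x: [1, 42, 103, 98, 39, 128, 91]… (length divides ord_151(42)).
π_42 has 3 disjoint cycles with lengths [75, 75, 1] on {0,…,150}.
3 cycles on 151: each ℓ→(−1)^(ℓ−1), product (−1)^148 = +1.
Check: (42/151) = +1 by Zolotarev.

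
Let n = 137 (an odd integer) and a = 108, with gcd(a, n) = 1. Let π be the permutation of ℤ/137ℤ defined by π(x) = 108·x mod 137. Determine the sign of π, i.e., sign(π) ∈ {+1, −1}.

Orbit of 115 under x↦108x: [115, 90, 130, 66, 4, 21, 76]… (length divides ord_137(108)).
Cycle type of π: 136 + 1; total 2 cycles.
137 − 2 = 135 transpositions; sign(π) = (−1)^135 = -1.

-1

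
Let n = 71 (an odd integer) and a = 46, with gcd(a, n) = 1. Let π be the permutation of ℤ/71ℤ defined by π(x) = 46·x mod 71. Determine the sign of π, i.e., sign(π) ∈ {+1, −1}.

-1

Trace 46: π^k(46) = [46, 57, 66, 54, 70, 25, 14] for k=0..6.
The orbit structure of x ↦ 46x mod 71: 8 orbits of sizes [10, 10, 10, 10, 10, 10, 10, 1].
With 8 cycles on 71 points, sign = (−1)^{71−8} = -1.
Via Zolotarev, sign(π_{46}) = (46|71) = -1.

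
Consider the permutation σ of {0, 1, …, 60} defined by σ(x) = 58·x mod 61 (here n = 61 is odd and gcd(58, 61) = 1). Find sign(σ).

Start at x=9: 9 → 34 → 20 → 1 → 58 → 9 (one orbit).
Cycle lengths of π_58 on ℤ/61ℤ: [5, 5, 5, 5, 5, 5, 5, 5, 5, 5, 5, 5, 1]; 13 cycles in total.
61 − 13 = 48 transpositions; sign(π) = (−1)^48 = +1.
Zolotarev: (58|61) = +1, matching the cycle-count sign.

+1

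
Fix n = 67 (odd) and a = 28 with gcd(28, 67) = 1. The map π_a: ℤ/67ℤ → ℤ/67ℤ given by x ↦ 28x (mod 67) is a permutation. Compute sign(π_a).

-1

Orbit of 62 under x↦28x: [62, 61, 33, 53, 10, 12, 1]… (length divides ord_67(28)).
The orbit structure of x ↦ 28x mod 67: 2 orbits of sizes [66, 1].
n − c = 67 − 2 = 65; sign = (−1)^65 = -1.
Zolotarev: (28|67) = -1, matching the cycle-count sign.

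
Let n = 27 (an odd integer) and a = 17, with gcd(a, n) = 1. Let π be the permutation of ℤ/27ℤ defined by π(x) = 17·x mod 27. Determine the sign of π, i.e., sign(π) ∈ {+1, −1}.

-1

Trace 19: π^k(19) = [19, 26, 10, 8, 1, 17] for k=0..5.
Decompose π into cycles: lengths [6, 6, 6, 2, 2, 2, 2, 1] (8 cycles, including the fixed point 0).
With 8 cycles on 27 points, sign = (−1)^{27−8} = -1.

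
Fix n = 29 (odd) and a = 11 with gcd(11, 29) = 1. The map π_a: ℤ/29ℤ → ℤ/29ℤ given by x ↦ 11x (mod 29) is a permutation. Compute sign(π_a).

-1

Orbit of 17 under x↦11x: [17, 13, 27, 7, 19, 6, 8]… (length divides ord_29(11)).
Cycle type of π: 28 + 1; total 2 cycles.
Σ(ℓ_i−1) = 29−2 = 27; sign = (−1)^27 = -1.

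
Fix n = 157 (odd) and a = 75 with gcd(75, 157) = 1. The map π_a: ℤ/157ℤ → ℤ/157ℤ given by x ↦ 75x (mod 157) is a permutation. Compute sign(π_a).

Trace 67: π^k(67) = [67, 1, 75, 130, 16, 101, 39] for k=0..6.
Cycle lengths of π_75 on ℤ/157ℤ: [13, 13, 13, 13, 13, 13, 13, 13, 13, 13, 13, 13, 1]; 13 cycles in total.
With 13 cycles on 157 points, sign = (−1)^{157−13} = +1.
(75|157)_J = +1 (Zolotarev's lemma cross-check).

+1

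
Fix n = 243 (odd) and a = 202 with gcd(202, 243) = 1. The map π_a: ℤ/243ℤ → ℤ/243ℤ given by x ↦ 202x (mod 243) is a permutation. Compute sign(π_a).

Start at x=145: 145 → 130 → 16 → 73 → 166 → 241 → 82 → … (one orbit).
π_202 has 11 disjoint cycles with lengths [81, 81, 27, 27, 9, 9, 3, 3, 1, 1, 1] on {0,…,242}.
11 cycles on 243: each ℓ→(−1)^(ℓ−1), product (−1)^232 = +1.

+1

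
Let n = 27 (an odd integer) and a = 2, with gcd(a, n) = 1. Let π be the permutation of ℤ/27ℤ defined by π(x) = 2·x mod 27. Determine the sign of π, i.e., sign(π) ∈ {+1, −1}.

-1

Start at x=20: 20 → 13 → 26 → 25 → 23 → 19 → 11 → … (one orbit).
Decompose π into cycles: lengths [18, 6, 2, 1] (4 cycles, including the fixed point 0).
With 4 cycles on 27 points, sign = (−1)^{27−4} = -1.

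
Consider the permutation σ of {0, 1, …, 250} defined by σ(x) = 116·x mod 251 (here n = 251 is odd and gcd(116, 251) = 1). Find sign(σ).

Start at x=107: 107 → 113 → 56 → 221 → 34 → 179 → 182 → … (one orbit).
The orbit structure of x ↦ 116x mod 251: 2 orbits of sizes [250, 1].
With 2 cycles on 251 points, sign = (−1)^{251−2} = -1.
Zolotarev: (116|251) = -1, matching the cycle-count sign.

-1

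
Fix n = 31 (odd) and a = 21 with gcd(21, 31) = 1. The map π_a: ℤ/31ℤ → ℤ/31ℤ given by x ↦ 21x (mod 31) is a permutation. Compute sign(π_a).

Trace 10: π^k(10) = [10, 24, 8, 13, 25, 29, 20] for k=0..6.
π_21 has 2 disjoint cycles with lengths [30, 1] on {0,…,30}.
Σ(ℓ_i−1) = 31−2 = 29; sign = (−1)^29 = -1.
Via Zolotarev, sign(π_{21}) = (21|31) = -1.

-1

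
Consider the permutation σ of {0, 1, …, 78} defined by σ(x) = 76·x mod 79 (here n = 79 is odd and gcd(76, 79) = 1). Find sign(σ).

Orbit of 11 under x↦76x: [11, 46, 20, 19, 22, 13, 40]… (length divides ord_79(76)).
Cycle type of π: 39×2 + 1; total 3 cycles.
sign(π) = (−1)^{n − #cycles} = (−1)^{79−3} = (−1)^76 = +1.
The Jacobi symbol (76|79) = +1 (Zolotarev) agrees.

+1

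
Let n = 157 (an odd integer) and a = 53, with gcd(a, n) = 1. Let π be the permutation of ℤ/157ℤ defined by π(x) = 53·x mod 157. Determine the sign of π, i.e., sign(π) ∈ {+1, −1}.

Trace 103: π^k(103) = [103, 121, 133, 141, 94, 115, 129] for k=0..6.
Decompose π into cycles: lengths [156, 1] (2 cycles, including the fixed point 0).
n − c = 157 − 2 = 155; sign = (−1)^155 = -1.

-1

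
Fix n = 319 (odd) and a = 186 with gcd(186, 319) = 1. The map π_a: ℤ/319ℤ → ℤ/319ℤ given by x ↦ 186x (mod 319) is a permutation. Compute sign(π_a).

+1

Start at x=186: 186 → 144 → 307 → 1 → 186 (one orbit).
Cycle type of π: 4×77 + 2×5 + 1; total 83 cycles.
With 83 cycles on 319 points, sign = (−1)^{319−83} = +1.
(186|319)_J = +1 (Zolotarev's lemma cross-check).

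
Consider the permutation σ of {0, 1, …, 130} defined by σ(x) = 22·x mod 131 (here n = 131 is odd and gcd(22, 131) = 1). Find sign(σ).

-1

Orbit of 113 under x↦22x: [113, 128, 65, 120, 20, 47, 117]… (length divides ord_131(22)).
Decompose π into cycles: lengths [130, 1] (2 cycles, including the fixed point 0).
Σ(ℓ_i−1) = 131−2 = 129; sign = (−1)^129 = -1.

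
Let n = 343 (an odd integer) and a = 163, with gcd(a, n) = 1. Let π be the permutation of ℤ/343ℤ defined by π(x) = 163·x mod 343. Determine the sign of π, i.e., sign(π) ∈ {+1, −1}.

+1

Start at x=184: 184 → 151 → 260 → 191 → 263 → 337 → 51 → … (one orbit).
7 cycles of lengths [147, 147, 21, 21, 3, 3, 1].
7 cycles on 343: each ℓ→(−1)^(ℓ−1), product (−1)^336 = +1.
Check: (163/343) = +1 by Zolotarev.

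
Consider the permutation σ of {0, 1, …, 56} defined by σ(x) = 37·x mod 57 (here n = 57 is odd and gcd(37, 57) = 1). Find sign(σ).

Trace 37: π^k(37) = [37, 1] for k=0..1.
30 cycles of lengths [2, 2, 2, 2, 2, 2, 2, 2, 2, 2, 2, 2, 2, 2, 2, 2, 2, 2, 2, 2, 2, 2, 2, 2, 2, 2, 2, 1, 1, 1].
Σ(ℓ_i−1) = 57−30 = 27; sign = (−1)^27 = -1.

-1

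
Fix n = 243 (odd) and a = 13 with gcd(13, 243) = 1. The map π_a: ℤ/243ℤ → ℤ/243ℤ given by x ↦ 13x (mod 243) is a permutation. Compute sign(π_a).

+1

Orbit of 154 under x↦13x: [154, 58, 25, 82, 94, 7, 91]… (length divides ord_243(13)).
Decompose π into cycles: lengths [81, 81, 27, 27, 9, 9, 3, 3, 1, 1, 1] (11 cycles, including the fixed point 0).
11 cycles on 243: each ℓ→(−1)^(ℓ−1), product (−1)^232 = +1.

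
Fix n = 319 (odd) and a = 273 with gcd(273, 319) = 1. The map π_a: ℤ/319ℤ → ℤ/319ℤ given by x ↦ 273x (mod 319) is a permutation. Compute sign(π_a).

Start at x=273: 273 → 202 → 278 → 291 → 12 → 86 → 191 → … (one orbit).
The orbit structure of x ↦ 273x mod 319: 24 orbits of sizes [20, 20, 20, 20, 20, 20, 20, 20, 20, 20, 20, 20, 20, 20, 5, 5, 4, 4, 4, 4, 4, 4, 4, 1].
319 − 24 = 295 transpositions; sign(π) = (−1)^295 = -1.

-1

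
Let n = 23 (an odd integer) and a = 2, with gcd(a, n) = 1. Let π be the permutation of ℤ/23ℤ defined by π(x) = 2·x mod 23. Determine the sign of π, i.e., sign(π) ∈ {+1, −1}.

+1

Start at x=12: 12 → 1 → 2 → 4 → 8 → 16 → 9 → … (one orbit).
π_2 has 3 disjoint cycles with lengths [11, 11, 1] on {0,…,22}.
23 − 3 = 20 transpositions; sign(π) = (−1)^20 = +1.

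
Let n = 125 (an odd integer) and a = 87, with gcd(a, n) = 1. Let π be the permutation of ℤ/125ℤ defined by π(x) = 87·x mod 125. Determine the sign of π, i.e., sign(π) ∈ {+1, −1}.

-1

Start at x=9: 9 → 33 → 121 → 27 → 99 → 113 → 81 → … (one orbit).
Cycle type of π: 100 + 20 + 4 + 1; total 4 cycles.
125 − 4 = 121 transpositions; sign(π) = (−1)^121 = -1.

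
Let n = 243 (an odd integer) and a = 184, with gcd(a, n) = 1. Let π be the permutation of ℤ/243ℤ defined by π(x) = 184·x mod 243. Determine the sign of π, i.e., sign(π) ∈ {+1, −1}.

Trace 103: π^k(103) = [103, 241, 118, 85, 88, 154, 148] for k=0..6.
11 cycles of lengths [81, 81, 27, 27, 9, 9, 3, 3, 1, 1, 1].
11 cycles on 243: each ℓ→(−1)^(ℓ−1), product (−1)^232 = +1.
Zolotarev: (184|243) = +1, matching the cycle-count sign.

+1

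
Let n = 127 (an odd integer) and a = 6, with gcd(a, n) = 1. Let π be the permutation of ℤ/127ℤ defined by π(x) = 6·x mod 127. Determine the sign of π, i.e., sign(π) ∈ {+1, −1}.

Start at x=125: 125 → 115 → 55 → 76 → 75 → 69 → 33 → … (one orbit).
Cycle lengths of π_6 on ℤ/127ℤ: [126, 1]; 2 cycles in total.
127 − 2 = 125 transpositions; sign(π) = (−1)^125 = -1.
The Jacobi symbol (6|127) = -1 (Zolotarev) agrees.

-1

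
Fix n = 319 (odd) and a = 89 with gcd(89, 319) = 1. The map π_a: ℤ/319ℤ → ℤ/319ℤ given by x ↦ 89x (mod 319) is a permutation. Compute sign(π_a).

Start at x=221: 221 → 210 → 188 → 144 → 56 → 199 → 166 → … (one orbit).
Decompose π into cycles: lengths [28, 28, 28, 28, 28, 28, 28, 28, 28, 28, 28, 1, 1, 1, 1, 1, 1, 1, 1, 1, 1, 1] (22 cycles, including the fixed point 0).
n − c = 319 − 22 = 297; sign = (−1)^297 = -1.
Via Zolotarev, sign(π_{89}) = (89|319) = -1.

-1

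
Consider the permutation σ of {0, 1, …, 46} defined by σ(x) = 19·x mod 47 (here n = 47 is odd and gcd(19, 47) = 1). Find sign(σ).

-1

Orbit of 33 under x↦19x: [33, 16, 22, 42, 46, 28, 15]… (length divides ord_47(19)).
The orbit structure of x ↦ 19x mod 47: 2 orbits of sizes [46, 1].
47 − 2 = 45 transpositions; sign(π) = (−1)^45 = -1.
(19|47)_J = -1 (Zolotarev's lemma cross-check).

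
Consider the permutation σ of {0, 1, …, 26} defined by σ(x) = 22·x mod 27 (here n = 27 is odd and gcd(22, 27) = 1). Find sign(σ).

Orbit of 7 under x↦22x: [7, 19, 13, 16, 1, 22, 25]… (length divides ord_27(22)).
Cycle type of π: 9×2 + 3×2 + 1×3; total 7 cycles.
sign(π) = (−1)^{n − #cycles} = (−1)^{27−7} = (−1)^20 = +1.
Zolotarev: (22|27) = +1, matching the cycle-count sign.

+1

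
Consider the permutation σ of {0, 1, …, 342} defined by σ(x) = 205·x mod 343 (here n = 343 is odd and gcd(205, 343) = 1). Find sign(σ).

+1

Trace 107: π^k(107) = [107, 326, 288, 44, 102, 330, 79] for k=0..6.
Decompose π into cycles: lengths [147, 147, 21, 21, 3, 3, 1] (7 cycles, including the fixed point 0).
Σ(ℓ_i−1) = 343−7 = 336; sign = (−1)^336 = +1.
Check: (205/343) = +1 by Zolotarev.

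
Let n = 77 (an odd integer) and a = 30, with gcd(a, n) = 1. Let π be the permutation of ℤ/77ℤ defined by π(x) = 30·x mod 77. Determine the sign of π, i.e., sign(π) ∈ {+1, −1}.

-1

Trace 67: π^k(67) = [67, 8, 9, 39, 15, 65, 25] for k=0..6.
6 cycles of lengths [30, 30, 10, 3, 3, 1].
n − c = 77 − 6 = 71; sign = (−1)^71 = -1.
The Jacobi symbol (30|77) = -1 (Zolotarev) agrees.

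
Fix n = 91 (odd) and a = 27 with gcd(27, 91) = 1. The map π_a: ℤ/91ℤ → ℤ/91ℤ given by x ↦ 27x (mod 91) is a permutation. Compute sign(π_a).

-1

Start at x=27: 27 → 1 → 27 (one orbit).
Decompose π into cycles: lengths [2, 2, 2, 2, 2, 2, 2, 2, 2, 2, 2, 2, 2, 2, 2, 2, 2, 2, 2, 2, 2, 2, 2, 2, 2, 2, 2, 2, 2, 2, 2, 2, 2, 2, 2, 2, 2, 2, 2, 1, 1, 1, 1, 1, 1, 1, 1, 1, 1, 1, 1, 1] (52 cycles, including the fixed point 0).
With 52 cycles on 91 points, sign = (−1)^{91−52} = -1.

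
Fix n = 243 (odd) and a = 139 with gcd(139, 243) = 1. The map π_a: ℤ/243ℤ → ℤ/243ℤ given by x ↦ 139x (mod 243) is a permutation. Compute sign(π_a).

Start at x=118: 118 → 121 → 52 → 181 → 130 → 88 → 82 → … (one orbit).
The orbit structure of x ↦ 139x mod 243: 11 orbits of sizes [81, 81, 27, 27, 9, 9, 3, 3, 1, 1, 1].
243 − 11 = 232 transpositions; sign(π) = (−1)^232 = +1.

+1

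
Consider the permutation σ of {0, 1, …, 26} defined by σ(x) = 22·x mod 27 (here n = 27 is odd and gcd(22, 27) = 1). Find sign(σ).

Start at x=22: 22 → 25 → 10 → 4 → 7 → 19 → 13 → … (one orbit).
Decompose π into cycles: lengths [9, 9, 3, 3, 1, 1, 1] (7 cycles, including the fixed point 0).
n − c = 27 − 7 = 20; sign = (−1)^20 = +1.
The Jacobi symbol (22|27) = +1 (Zolotarev) agrees.

+1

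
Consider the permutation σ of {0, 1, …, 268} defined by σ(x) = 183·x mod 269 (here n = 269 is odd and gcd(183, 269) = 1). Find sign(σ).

Orbit of 244 under x↦183x: [244, 267, 172, 3, 11, 130, 118]… (length divides ord_269(183)).
2 cycles of lengths [268, 1].
sign(π) = (−1)^{n − #cycles} = (−1)^{269−2} = (−1)^267 = -1.

-1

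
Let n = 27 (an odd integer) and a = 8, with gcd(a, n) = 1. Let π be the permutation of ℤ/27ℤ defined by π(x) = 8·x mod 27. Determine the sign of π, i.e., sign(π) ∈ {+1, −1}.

-1

Orbit of 1 under x↦8x: [1, 8, 10, 26, 19, 17]… (length divides ord_27(8)).
Decompose π into cycles: lengths [6, 6, 6, 2, 2, 2, 2, 1] (8 cycles, including the fixed point 0).
n − c = 27 − 8 = 19; sign = (−1)^19 = -1.
The Jacobi symbol (8|27) = -1 (Zolotarev) agrees.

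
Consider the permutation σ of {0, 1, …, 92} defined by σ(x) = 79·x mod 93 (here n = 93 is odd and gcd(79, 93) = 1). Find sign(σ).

-1

Trace 4: π^k(4) = [4, 37, 40, 91, 28, 73, 1] for k=0..6.
Cycle lengths of π_79 on ℤ/93ℤ: [30, 30, 30, 1, 1, 1]; 6 cycles in total.
6 cycles on 93: each ℓ→(−1)^(ℓ−1), product (−1)^87 = -1.
Zolotarev: (79|93) = -1, matching the cycle-count sign.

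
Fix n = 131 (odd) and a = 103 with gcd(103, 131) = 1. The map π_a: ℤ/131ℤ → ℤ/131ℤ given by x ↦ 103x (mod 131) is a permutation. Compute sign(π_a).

-1

Orbit of 128 under x↦103x: [128, 84, 6, 94, 119, 74, 24]… (length divides ord_131(103)).
Cycle type of π: 130 + 1; total 2 cycles.
131 − 2 = 129 transpositions; sign(π) = (−1)^129 = -1.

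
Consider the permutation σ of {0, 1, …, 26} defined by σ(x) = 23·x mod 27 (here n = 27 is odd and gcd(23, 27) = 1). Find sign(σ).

Trace 20: π^k(20) = [20, 1, 23, 16, 17, 13, 2] for k=0..6.
Decompose π into cycles: lengths [18, 6, 2, 1] (4 cycles, including the fixed point 0).
27 − 4 = 23 transpositions; sign(π) = (−1)^23 = -1.

-1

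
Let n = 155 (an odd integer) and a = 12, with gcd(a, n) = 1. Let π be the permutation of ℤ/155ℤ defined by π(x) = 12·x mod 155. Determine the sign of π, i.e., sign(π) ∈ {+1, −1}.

+1

Orbit of 71 under x↦12x: [71, 77, 149, 83, 66, 17, 49]… (length divides ord_155(12)).
The orbit structure of x ↦ 12x mod 155: 5 orbits of sizes [60, 60, 30, 4, 1].
Σ(ℓ_i−1) = 155−5 = 150; sign = (−1)^150 = +1.
Zolotarev: (12|155) = +1, matching the cycle-count sign.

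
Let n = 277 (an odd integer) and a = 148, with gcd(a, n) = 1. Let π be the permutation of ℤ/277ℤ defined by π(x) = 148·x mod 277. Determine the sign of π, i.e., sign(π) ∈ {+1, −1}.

Trace 59: π^k(59) = [59, 145, 131, 275, 258, 235, 155] for k=0..6.
Decompose π into cycles: lengths [92, 92, 92, 1] (4 cycles, including the fixed point 0).
277 − 4 = 273 transpositions; sign(π) = (−1)^273 = -1.

-1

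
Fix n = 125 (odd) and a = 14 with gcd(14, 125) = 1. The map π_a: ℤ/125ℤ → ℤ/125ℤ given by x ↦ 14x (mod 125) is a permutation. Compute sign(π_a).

Trace 69: π^k(69) = [69, 91, 24, 86, 79, 106, 109] for k=0..6.
π_14 has 7 disjoint cycles with lengths [50, 50, 10, 10, 2, 2, 1] on {0,…,124}.
Σ(ℓ_i−1) = 125−7 = 118; sign = (−1)^118 = +1.

+1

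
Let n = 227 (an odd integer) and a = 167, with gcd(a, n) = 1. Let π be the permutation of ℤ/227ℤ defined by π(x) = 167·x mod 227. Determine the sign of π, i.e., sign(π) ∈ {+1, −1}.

+1

Orbit of 65 under x↦167x: [65, 186, 190, 177, 49, 11, 21]… (length divides ord_227(167)).
Cycle lengths of π_167 on ℤ/227ℤ: [113, 113, 1]; 3 cycles in total.
With 3 cycles on 227 points, sign = (−1)^{227−3} = +1.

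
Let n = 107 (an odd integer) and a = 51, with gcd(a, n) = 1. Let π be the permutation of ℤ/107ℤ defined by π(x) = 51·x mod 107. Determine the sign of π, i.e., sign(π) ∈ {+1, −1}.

Start at x=52: 52 → 84 → 4 → 97 → 25 → 98 → 76 → … (one orbit).
Cycle lengths of π_51 on ℤ/107ℤ: [106, 1]; 2 cycles in total.
With 2 cycles on 107 points, sign = (−1)^{107−2} = -1.

-1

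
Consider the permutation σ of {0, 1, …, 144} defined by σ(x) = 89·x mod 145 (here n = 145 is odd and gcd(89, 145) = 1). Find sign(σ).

Start at x=91: 91 → 124 → 16 → 119 → 6 → 99 → 111 → … (one orbit).
The orbit structure of x ↦ 89x mod 145: 8 orbits of sizes [28, 28, 28, 28, 28, 2, 2, 1].
n − c = 145 − 8 = 137; sign = (−1)^137 = -1.
Via Zolotarev, sign(π_{89}) = (89|145) = -1.

-1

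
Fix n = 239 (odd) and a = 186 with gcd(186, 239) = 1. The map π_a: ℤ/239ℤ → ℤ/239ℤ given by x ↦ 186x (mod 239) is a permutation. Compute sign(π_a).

Trace 161: π^k(161) = [161, 71, 61, 113, 225, 25, 109] for k=0..6.
Cycle type of π: 119×2 + 1; total 3 cycles.
sign(π) = (−1)^{n − #cycles} = (−1)^{239−3} = (−1)^236 = +1.

+1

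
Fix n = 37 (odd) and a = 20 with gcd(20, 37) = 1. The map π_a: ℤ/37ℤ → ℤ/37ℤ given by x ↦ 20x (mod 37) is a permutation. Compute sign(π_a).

-1

Trace 30: π^k(30) = [30, 8, 12, 18, 27, 22, 33] for k=0..6.
Decompose π into cycles: lengths [36, 1] (2 cycles, including the fixed point 0).
With 2 cycles on 37 points, sign = (−1)^{37−2} = -1.
Check: (20/37) = -1 by Zolotarev.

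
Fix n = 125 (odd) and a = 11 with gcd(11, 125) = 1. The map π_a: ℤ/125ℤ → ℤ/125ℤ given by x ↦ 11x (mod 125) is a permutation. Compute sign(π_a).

Orbit of 16 under x↦11x: [16, 51, 61, 46, 6, 66, 101]… (length divides ord_125(11)).
The orbit structure of x ↦ 11x mod 125: 13 orbits of sizes [25, 25, 25, 25, 5, 5, 5, 5, 1, 1, 1, 1, 1].
sign(π) = (−1)^{n − #cycles} = (−1)^{125−13} = (−1)^112 = +1.
Check: (11/125) = +1 by Zolotarev.

+1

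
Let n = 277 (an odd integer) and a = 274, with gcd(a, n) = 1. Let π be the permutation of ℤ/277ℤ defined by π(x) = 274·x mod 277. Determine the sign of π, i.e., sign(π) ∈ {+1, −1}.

+1

Trace 120: π^k(120) = [120, 194, 249, 84, 25, 202, 225] for k=0..6.
Cycle lengths of π_274 on ℤ/277ℤ: [138, 138, 1]; 3 cycles in total.
3 cycles on 277: each ℓ→(−1)^(ℓ−1), product (−1)^274 = +1.
Zolotarev: (274|277) = +1, matching the cycle-count sign.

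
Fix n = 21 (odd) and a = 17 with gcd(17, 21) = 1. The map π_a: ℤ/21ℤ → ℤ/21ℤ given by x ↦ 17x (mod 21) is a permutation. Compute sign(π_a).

+1

Orbit of 16 under x↦17x: [16, 20, 4, 5, 1, 17]… (length divides ord_21(17)).
Cycle lengths of π_17 on ℤ/21ℤ: [6, 6, 6, 2, 1]; 5 cycles in total.
5 cycles on 21: each ℓ→(−1)^(ℓ−1), product (−1)^16 = +1.
Zolotarev: (17|21) = +1, matching the cycle-count sign.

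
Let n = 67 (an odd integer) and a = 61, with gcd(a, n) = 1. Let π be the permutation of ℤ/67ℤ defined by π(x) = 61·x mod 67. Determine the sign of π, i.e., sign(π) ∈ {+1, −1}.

Start at x=53: 53 → 17 → 32 → 9 → 13 → 56 → 66 → … (one orbit).
2 cycles of lengths [66, 1].
Σ(ℓ_i−1) = 67−2 = 65; sign = (−1)^65 = -1.
Check: (61/67) = -1 by Zolotarev.

-1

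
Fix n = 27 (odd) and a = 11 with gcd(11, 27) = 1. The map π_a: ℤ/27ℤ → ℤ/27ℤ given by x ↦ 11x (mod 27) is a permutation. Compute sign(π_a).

Orbit of 22 under x↦11x: [22, 26, 16, 14, 19, 20, 4]… (length divides ord_27(11)).
The orbit structure of x ↦ 11x mod 27: 4 orbits of sizes [18, 6, 2, 1].
Σ(ℓ_i−1) = 27−4 = 23; sign = (−1)^23 = -1.
Check: (11/27) = -1 by Zolotarev.

-1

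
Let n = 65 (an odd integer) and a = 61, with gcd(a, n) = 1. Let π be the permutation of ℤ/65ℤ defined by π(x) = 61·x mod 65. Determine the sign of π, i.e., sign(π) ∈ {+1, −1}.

+1

Start at x=61: 61 → 16 → 1 → 61 (one orbit).
The orbit structure of x ↦ 61x mod 65: 25 orbits of sizes [3, 3, 3, 3, 3, 3, 3, 3, 3, 3, 3, 3, 3, 3, 3, 3, 3, 3, 3, 3, 1, 1, 1, 1, 1].
sign(π) = (−1)^{n − #cycles} = (−1)^{65−25} = (−1)^40 = +1.
Check: (61/65) = +1 by Zolotarev.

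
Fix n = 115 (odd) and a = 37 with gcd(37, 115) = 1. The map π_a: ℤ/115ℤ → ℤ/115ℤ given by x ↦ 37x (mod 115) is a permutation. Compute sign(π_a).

Orbit of 59 under x↦37x: [59, 113, 41, 22, 9, 103, 16]… (length divides ord_115(37)).
Cycle type of π: 44×2 + 22 + 4 + 1; total 5 cycles.
5 cycles on 115: each ℓ→(−1)^(ℓ−1), product (−1)^110 = +1.
Check: (37/115) = +1 by Zolotarev.

+1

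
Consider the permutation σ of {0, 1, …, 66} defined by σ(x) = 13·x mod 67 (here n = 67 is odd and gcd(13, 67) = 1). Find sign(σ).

-1

Trace 47: π^k(47) = [47, 8, 37, 12, 22, 18, 33] for k=0..6.
π_13 has 2 disjoint cycles with lengths [66, 1] on {0,…,66}.
Σ(ℓ_i−1) = 67−2 = 65; sign = (−1)^65 = -1.
(13|67)_J = -1 (Zolotarev's lemma cross-check).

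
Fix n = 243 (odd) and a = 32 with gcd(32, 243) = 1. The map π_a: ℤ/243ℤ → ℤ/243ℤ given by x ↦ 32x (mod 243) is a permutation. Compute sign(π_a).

-1

Orbit of 7 under x↦32x: [7, 224, 121, 227, 217, 140, 106]… (length divides ord_243(32)).
Cycle lengths of π_32 on ℤ/243ℤ: [162, 54, 18, 6, 2, 1]; 6 cycles in total.
n − c = 243 − 6 = 237; sign = (−1)^237 = -1.
Zolotarev: (32|243) = -1, matching the cycle-count sign.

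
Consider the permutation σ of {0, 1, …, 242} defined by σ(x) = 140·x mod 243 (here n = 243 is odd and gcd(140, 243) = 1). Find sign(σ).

Start at x=16: 16 → 53 → 130 → 218 → 145 → 131 → 115 → … (one orbit).
Decompose π into cycles: lengths [162, 54, 18, 6, 2, 1] (6 cycles, including the fixed point 0).
With 6 cycles on 243 points, sign = (−1)^{243−6} = -1.
Check: (140/243) = -1 by Zolotarev.

-1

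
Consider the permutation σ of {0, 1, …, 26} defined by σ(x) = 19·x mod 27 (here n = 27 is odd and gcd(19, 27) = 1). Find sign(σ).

+1

Orbit of 10 under x↦19x: [10, 1, 19]… (length divides ord_27(19)).
Decompose π into cycles: lengths [3, 3, 3, 3, 3, 3, 1, 1, 1, 1, 1, 1, 1, 1, 1] (15 cycles, including the fixed point 0).
Σ(ℓ_i−1) = 27−15 = 12; sign = (−1)^12 = +1.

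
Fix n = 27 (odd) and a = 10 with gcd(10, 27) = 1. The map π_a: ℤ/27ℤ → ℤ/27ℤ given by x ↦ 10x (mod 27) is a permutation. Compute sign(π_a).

+1

Start at x=10: 10 → 19 → 1 → 10 (one orbit).
Cycle lengths of π_10 on ℤ/27ℤ: [3, 3, 3, 3, 3, 3, 1, 1, 1, 1, 1, 1, 1, 1, 1]; 15 cycles in total.
27 − 15 = 12 transpositions; sign(π) = (−1)^12 = +1.
The Jacobi symbol (10|27) = +1 (Zolotarev) agrees.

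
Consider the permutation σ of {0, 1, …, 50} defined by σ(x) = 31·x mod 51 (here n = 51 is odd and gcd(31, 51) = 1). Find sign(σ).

-1

Orbit of 7 under x↦31x: [7, 13, 46, 49, 40, 16, 37]… (length divides ord_51(31)).
Cycle type of π: 16×3 + 1×3; total 6 cycles.
n − c = 51 − 6 = 45; sign = (−1)^45 = -1.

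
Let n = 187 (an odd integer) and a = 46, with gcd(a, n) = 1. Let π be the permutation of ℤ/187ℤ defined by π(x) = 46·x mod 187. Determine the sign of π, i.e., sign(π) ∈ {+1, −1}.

Start at x=100: 100 → 112 → 103 → 63 → 93 → 164 → 64 → … (one orbit).
Cycle type of π: 80×2 + 16 + 10 + 1; total 5 cycles.
5 cycles on 187: each ℓ→(−1)^(ℓ−1), product (−1)^182 = +1.

+1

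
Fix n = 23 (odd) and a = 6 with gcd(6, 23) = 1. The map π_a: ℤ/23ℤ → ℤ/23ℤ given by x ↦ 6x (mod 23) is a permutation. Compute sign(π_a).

+1

Start at x=2: 2 → 12 → 3 → 18 → 16 → 4 → 1 → … (one orbit).
The orbit structure of x ↦ 6x mod 23: 3 orbits of sizes [11, 11, 1].
n − c = 23 − 3 = 20; sign = (−1)^20 = +1.
Check: (6/23) = +1 by Zolotarev.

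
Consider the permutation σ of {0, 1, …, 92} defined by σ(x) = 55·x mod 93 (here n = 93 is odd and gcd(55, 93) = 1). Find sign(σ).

Orbit of 46 under x↦55x: [46, 19, 22, 1, 55, 49, 91]… (length divides ord_93(55)).
Cycle type of π: 30×3 + 1×3; total 6 cycles.
93 − 6 = 87 transpositions; sign(π) = (−1)^87 = -1.

-1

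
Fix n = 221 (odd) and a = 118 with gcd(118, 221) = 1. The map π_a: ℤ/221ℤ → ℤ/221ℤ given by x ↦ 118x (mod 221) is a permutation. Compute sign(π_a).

Orbit of 118 under x↦118x: [118, 1]… (length divides ord_221(118)).
Cycle type of π: 2×104 + 1×13; total 117 cycles.
sign(π) = (−1)^{n − #cycles} = (−1)^{221−117} = (−1)^104 = +1.

+1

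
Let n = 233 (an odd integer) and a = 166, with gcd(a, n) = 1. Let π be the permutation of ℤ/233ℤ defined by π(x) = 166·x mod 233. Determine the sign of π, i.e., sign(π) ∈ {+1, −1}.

-1

Start at x=50: 50 → 145 → 71 → 136 → 208 → 44 → 81 → … (one orbit).
π_166 has 2 disjoint cycles with lengths [232, 1] on {0,…,232}.
With 2 cycles on 233 points, sign = (−1)^{233−2} = -1.
Via Zolotarev, sign(π_{166}) = (166|233) = -1.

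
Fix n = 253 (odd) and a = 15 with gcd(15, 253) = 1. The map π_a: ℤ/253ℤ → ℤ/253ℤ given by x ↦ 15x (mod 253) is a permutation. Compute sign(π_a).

-1

Start at x=214: 214 → 174 → 80 → 188 → 37 → 49 → 229 → … (one orbit).
π_15 has 6 disjoint cycles with lengths [110, 110, 22, 5, 5, 1] on {0,…,252}.
253 − 6 = 247 transpositions; sign(π) = (−1)^247 = -1.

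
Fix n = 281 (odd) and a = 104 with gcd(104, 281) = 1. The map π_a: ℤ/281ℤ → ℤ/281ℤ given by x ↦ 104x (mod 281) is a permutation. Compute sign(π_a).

Orbit of 98 under x↦104x: [98, 76, 36, 91, 191, 194, 225]… (length divides ord_281(104)).
π_104 has 2 disjoint cycles with lengths [280, 1] on {0,…,280}.
281 − 2 = 279 transpositions; sign(π) = (−1)^279 = -1.

-1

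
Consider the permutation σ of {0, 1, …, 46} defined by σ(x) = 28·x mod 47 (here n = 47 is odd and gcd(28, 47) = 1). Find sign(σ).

Start at x=34: 34 → 12 → 7 → 8 → 36 → 21 → 24 → … (one orbit).
The orbit structure of x ↦ 28x mod 47: 3 orbits of sizes [23, 23, 1].
n − c = 47 − 3 = 44; sign = (−1)^44 = +1.

+1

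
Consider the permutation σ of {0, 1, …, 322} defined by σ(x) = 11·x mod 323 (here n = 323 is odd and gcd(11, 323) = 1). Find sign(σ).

-1

Orbit of 7 under x↦11x: [7, 77, 201, 273, 96, 87, 311]… (length divides ord_323(11)).
Cycle type of π: 48×6 + 16 + 3×6 + 1; total 14 cycles.
sign(π) = (−1)^{n − #cycles} = (−1)^{323−14} = (−1)^309 = -1.
Zolotarev: (11|323) = -1, matching the cycle-count sign.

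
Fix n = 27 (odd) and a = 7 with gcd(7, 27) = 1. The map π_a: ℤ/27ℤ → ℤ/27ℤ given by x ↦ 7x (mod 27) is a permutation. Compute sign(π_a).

+1

Orbit of 7 under x↦7x: [7, 22, 19, 25, 13, 10, 16]… (length divides ord_27(7)).
π_7 has 7 disjoint cycles with lengths [9, 9, 3, 3, 1, 1, 1] on {0,…,26}.
Σ(ℓ_i−1) = 27−7 = 20; sign = (−1)^20 = +1.
Via Zolotarev, sign(π_{7}) = (7|27) = +1.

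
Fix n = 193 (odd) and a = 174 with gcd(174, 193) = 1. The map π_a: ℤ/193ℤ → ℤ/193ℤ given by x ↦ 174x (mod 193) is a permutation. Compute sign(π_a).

Trace 116: π^k(116) = [116, 112, 188, 95, 125, 134, 156] for k=0..6.
π_174 has 2 disjoint cycles with lengths [192, 1] on {0,…,192}.
With 2 cycles on 193 points, sign = (−1)^{193−2} = -1.
Via Zolotarev, sign(π_{174}) = (174|193) = -1.

-1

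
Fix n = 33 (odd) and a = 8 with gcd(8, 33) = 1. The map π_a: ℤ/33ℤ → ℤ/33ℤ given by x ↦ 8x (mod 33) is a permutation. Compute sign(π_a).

+1

Start at x=31: 31 → 17 → 4 → 32 → 25 → 2 → 16 → … (one orbit).
π_8 has 5 disjoint cycles with lengths [10, 10, 10, 2, 1] on {0,…,32}.
33 − 5 = 28 transpositions; sign(π) = (−1)^28 = +1.
Via Zolotarev, sign(π_{8}) = (8|33) = +1.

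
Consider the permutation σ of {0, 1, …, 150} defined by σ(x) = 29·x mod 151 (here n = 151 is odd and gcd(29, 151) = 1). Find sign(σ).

Trace 50: π^k(50) = [50, 91, 72, 125, 1, 29, 86] for k=0..6.
π_29 has 7 disjoint cycles with lengths [25, 25, 25, 25, 25, 25, 1] on {0,…,150}.
sign(π) = (−1)^{n − #cycles} = (−1)^{151−7} = (−1)^144 = +1.
(29|151)_J = +1 (Zolotarev's lemma cross-check).

+1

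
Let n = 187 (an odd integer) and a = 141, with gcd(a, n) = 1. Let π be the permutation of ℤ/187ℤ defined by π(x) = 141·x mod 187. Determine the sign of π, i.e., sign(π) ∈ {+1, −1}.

Orbit of 179 under x↦141x: [179, 181, 89, 20, 15, 58, 137]… (length divides ord_187(141)).
Decompose π into cycles: lengths [80, 80, 16, 5, 5, 1] (6 cycles, including the fixed point 0).
Σ(ℓ_i−1) = 187−6 = 181; sign = (−1)^181 = -1.
(141|187)_J = -1 (Zolotarev's lemma cross-check).

-1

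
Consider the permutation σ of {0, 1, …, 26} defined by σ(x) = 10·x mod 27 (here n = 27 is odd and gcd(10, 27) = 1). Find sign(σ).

+1

Orbit of 19 under x↦10x: [19, 1, 10]… (length divides ord_27(10)).
Cycle type of π: 3×6 + 1×9; total 15 cycles.
27 − 15 = 12 transpositions; sign(π) = (−1)^12 = +1.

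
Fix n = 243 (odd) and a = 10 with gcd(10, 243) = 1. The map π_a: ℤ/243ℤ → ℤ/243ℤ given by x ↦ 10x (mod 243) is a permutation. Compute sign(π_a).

Trace 208: π^k(208) = [208, 136, 145, 235, 163, 172, 19] for k=0..6.
Decompose π into cycles: lengths [27, 27, 27, 27, 27, 27, 9, 9, 9, 9, 9, 9, 3, 3, 3, 3, 3, 3, 1, 1, 1, 1, 1, 1, 1, 1, 1] (27 cycles, including the fixed point 0).
With 27 cycles on 243 points, sign = (−1)^{243−27} = +1.

+1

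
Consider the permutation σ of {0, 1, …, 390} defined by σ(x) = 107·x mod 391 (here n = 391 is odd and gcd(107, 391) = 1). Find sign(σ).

Orbit of 350 under x↦107x: [350, 305, 182, 315, 79, 242, 88]… (length divides ord_391(107)).
5 cycles of lengths [176, 176, 22, 16, 1].
sign(π) = (−1)^{n − #cycles} = (−1)^{391−5} = (−1)^386 = +1.
(107|391)_J = +1 (Zolotarev's lemma cross-check).

+1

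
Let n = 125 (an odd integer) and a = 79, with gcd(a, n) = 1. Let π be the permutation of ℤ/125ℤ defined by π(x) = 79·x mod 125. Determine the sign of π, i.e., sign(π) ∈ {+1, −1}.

+1

Orbit of 34 under x↦79x: [34, 61, 69, 76, 4, 66, 89]… (length divides ord_125(79)).
The orbit structure of x ↦ 79x mod 125: 7 orbits of sizes [50, 50, 10, 10, 2, 2, 1].
7 cycles on 125: each ℓ→(−1)^(ℓ−1), product (−1)^118 = +1.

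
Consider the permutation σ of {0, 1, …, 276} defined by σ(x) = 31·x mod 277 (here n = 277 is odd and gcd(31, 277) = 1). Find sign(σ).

Orbit of 253 under x↦31x: [253, 87, 204, 230, 205, 261, 58]… (length divides ord_277(31)).
π_31 has 2 disjoint cycles with lengths [276, 1] on {0,…,276}.
2 cycles on 277: each ℓ→(−1)^(ℓ−1), product (−1)^275 = -1.
Via Zolotarev, sign(π_{31}) = (31|277) = -1.

-1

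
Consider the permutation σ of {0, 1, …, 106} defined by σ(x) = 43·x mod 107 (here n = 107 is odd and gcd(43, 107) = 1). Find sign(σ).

Orbit of 35 under x↦43x: [35, 7, 87, 103, 42, 94, 83]… (length divides ord_107(43)).
Cycle lengths of π_43 on ℤ/107ℤ: [106, 1]; 2 cycles in total.
With 2 cycles on 107 points, sign = (−1)^{107−2} = -1.

-1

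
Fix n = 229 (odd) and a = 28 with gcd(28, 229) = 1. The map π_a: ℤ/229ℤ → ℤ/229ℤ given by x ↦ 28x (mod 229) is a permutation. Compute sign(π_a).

Orbit of 185 under x↦28x: [185, 142, 83, 34, 36, 92, 57]… (length divides ord_229(28)).
Decompose π into cycles: lengths [228, 1] (2 cycles, including the fixed point 0).
With 2 cycles on 229 points, sign = (−1)^{229−2} = -1.

-1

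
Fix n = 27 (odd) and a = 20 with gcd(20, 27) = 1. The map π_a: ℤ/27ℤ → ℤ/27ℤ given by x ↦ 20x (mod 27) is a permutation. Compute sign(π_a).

-1

Trace 5: π^k(5) = [5, 19, 2, 13, 17, 16, 23] for k=0..6.
Cycle type of π: 18 + 6 + 2 + 1; total 4 cycles.
sign(π) = (−1)^{n − #cycles} = (−1)^{27−4} = (−1)^23 = -1.
The Jacobi symbol (20|27) = -1 (Zolotarev) agrees.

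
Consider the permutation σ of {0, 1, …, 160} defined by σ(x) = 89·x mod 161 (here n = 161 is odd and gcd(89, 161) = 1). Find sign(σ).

Trace 78: π^k(78) = [78, 19, 81, 125, 16, 136, 29] for k=0..6.
5 cycles of lengths [66, 66, 22, 6, 1].
Σ(ℓ_i−1) = 161−5 = 156; sign = (−1)^156 = +1.

+1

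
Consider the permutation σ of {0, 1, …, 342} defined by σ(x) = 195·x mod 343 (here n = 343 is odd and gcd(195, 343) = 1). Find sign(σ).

Orbit of 97 under x↦195x: [97, 50, 146, 1, 195, 295, 244]… (length divides ord_343(195)).
46 cycles of lengths [14, 14, 14, 14, 14, 14, 14, 14, 14, 14, 14, 14, 14, 14, 14, 14, 14, 14, 14, 14, 14, 2, 2, 2, 2, 2, 2, 2, 2, 2, 2, 2, 2, 2, 2, 2, 2, 2, 2, 2, 2, 2, 2, 2, 2, 1].
With 46 cycles on 343 points, sign = (−1)^{343−46} = -1.

-1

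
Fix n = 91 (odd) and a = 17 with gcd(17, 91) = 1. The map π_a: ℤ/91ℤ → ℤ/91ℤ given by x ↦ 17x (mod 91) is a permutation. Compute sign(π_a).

Start at x=75: 75 → 1 → 17 → 16 → 90 → 74 → 75 (one orbit).
The orbit structure of x ↦ 17x mod 91: 16 orbits of sizes [6, 6, 6, 6, 6, 6, 6, 6, 6, 6, 6, 6, 6, 6, 6, 1].
With 16 cycles on 91 points, sign = (−1)^{91−16} = -1.

-1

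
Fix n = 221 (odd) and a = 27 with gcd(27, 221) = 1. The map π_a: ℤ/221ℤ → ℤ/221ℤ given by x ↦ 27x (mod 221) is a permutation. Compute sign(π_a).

-1

Trace 79: π^k(79) = [79, 144, 131, 1, 27, 66, 14] for k=0..6.
Cycle lengths of π_27 on ℤ/221ℤ: [16, 16, 16, 16, 16, 16, 16, 16, 16, 16, 16, 16, 16, 1, 1, 1, 1, 1, 1, 1, 1, 1, 1, 1, 1, 1]; 26 cycles in total.
sign(π) = (−1)^{n − #cycles} = (−1)^{221−26} = (−1)^195 = -1.
Zolotarev: (27|221) = -1, matching the cycle-count sign.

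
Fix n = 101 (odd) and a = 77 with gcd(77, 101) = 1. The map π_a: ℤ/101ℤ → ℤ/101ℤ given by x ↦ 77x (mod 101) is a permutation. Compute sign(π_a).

Trace 87: π^k(87) = [87, 33, 16, 20, 25, 6, 58] for k=0..6.
Cycle type of π: 50×2 + 1; total 3 cycles.
With 3 cycles on 101 points, sign = (−1)^{101−3} = +1.
Zolotarev: (77|101) = +1, matching the cycle-count sign.

+1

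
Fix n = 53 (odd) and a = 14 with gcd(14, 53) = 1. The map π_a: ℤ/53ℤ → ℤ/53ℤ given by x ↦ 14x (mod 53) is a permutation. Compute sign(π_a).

-1

Trace 41: π^k(41) = [41, 44, 33, 38, 2, 28, 21] for k=0..6.
π_14 has 2 disjoint cycles with lengths [52, 1] on {0,…,52}.
Σ(ℓ_i−1) = 53−2 = 51; sign = (−1)^51 = -1.
Zolotarev: (14|53) = -1, matching the cycle-count sign.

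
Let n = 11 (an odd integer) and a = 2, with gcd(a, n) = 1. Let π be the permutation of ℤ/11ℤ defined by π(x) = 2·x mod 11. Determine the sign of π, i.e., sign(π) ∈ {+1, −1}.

-1

Orbit of 5 under x↦2x: [5, 10, 9, 7, 3, 6, 1]… (length divides ord_11(2)).
Cycle lengths of π_2 on ℤ/11ℤ: [10, 1]; 2 cycles in total.
n − c = 11 − 2 = 9; sign = (−1)^9 = -1.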